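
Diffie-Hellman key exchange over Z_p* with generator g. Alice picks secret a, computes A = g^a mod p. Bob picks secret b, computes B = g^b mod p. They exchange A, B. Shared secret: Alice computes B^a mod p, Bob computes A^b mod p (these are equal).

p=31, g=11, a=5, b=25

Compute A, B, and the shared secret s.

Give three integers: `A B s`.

Answer: 6 26 6

Derivation:
A = 11^5 mod 31  (bits of 5 = 101)
  bit 0 = 1: r = r^2 * 11 mod 31 = 1^2 * 11 = 1*11 = 11
  bit 1 = 0: r = r^2 mod 31 = 11^2 = 28
  bit 2 = 1: r = r^2 * 11 mod 31 = 28^2 * 11 = 9*11 = 6
  -> A = 6
B = 11^25 mod 31  (bits of 25 = 11001)
  bit 0 = 1: r = r^2 * 11 mod 31 = 1^2 * 11 = 1*11 = 11
  bit 1 = 1: r = r^2 * 11 mod 31 = 11^2 * 11 = 28*11 = 29
  bit 2 = 0: r = r^2 mod 31 = 29^2 = 4
  bit 3 = 0: r = r^2 mod 31 = 4^2 = 16
  bit 4 = 1: r = r^2 * 11 mod 31 = 16^2 * 11 = 8*11 = 26
  -> B = 26
s = B^a = 26^5 mod 31  (bits of 5 = 101)
  bit 0 = 1: r = r^2 * 26 mod 31 = 1^2 * 26 = 1*26 = 26
  bit 1 = 0: r = r^2 mod 31 = 26^2 = 25
  bit 2 = 1: r = r^2 * 26 mod 31 = 25^2 * 26 = 5*26 = 6
  -> s = B^a = 6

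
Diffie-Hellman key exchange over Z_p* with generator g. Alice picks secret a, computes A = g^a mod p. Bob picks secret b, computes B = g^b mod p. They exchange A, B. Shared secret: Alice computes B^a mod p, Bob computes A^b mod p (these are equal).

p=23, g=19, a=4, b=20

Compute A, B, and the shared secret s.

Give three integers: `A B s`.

Answer: 3 13 18

Derivation:
A = 19^4 mod 23  (bits of 4 = 100)
  bit 0 = 1: r = r^2 * 19 mod 23 = 1^2 * 19 = 1*19 = 19
  bit 1 = 0: r = r^2 mod 23 = 19^2 = 16
  bit 2 = 0: r = r^2 mod 23 = 16^2 = 3
  -> A = 3
B = 19^20 mod 23  (bits of 20 = 10100)
  bit 0 = 1: r = r^2 * 19 mod 23 = 1^2 * 19 = 1*19 = 19
  bit 1 = 0: r = r^2 mod 23 = 19^2 = 16
  bit 2 = 1: r = r^2 * 19 mod 23 = 16^2 * 19 = 3*19 = 11
  bit 3 = 0: r = r^2 mod 23 = 11^2 = 6
  bit 4 = 0: r = r^2 mod 23 = 6^2 = 13
  -> B = 13
s = B^a = 13^4 mod 23  (bits of 4 = 100)
  bit 0 = 1: r = r^2 * 13 mod 23 = 1^2 * 13 = 1*13 = 13
  bit 1 = 0: r = r^2 mod 23 = 13^2 = 8
  bit 2 = 0: r = r^2 mod 23 = 8^2 = 18
  -> s = B^a = 18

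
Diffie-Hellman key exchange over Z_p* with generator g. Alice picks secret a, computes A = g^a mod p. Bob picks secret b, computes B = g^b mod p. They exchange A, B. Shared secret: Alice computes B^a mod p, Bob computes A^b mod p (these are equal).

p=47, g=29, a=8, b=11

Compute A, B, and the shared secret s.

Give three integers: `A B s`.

Answer: 14 38 32

Derivation:
A = 29^8 mod 47  (bits of 8 = 1000)
  bit 0 = 1: r = r^2 * 29 mod 47 = 1^2 * 29 = 1*29 = 29
  bit 1 = 0: r = r^2 mod 47 = 29^2 = 42
  bit 2 = 0: r = r^2 mod 47 = 42^2 = 25
  bit 3 = 0: r = r^2 mod 47 = 25^2 = 14
  -> A = 14
B = 29^11 mod 47  (bits of 11 = 1011)
  bit 0 = 1: r = r^2 * 29 mod 47 = 1^2 * 29 = 1*29 = 29
  bit 1 = 0: r = r^2 mod 47 = 29^2 = 42
  bit 2 = 1: r = r^2 * 29 mod 47 = 42^2 * 29 = 25*29 = 20
  bit 3 = 1: r = r^2 * 29 mod 47 = 20^2 * 29 = 24*29 = 38
  -> B = 38
s = B^a = 38^8 mod 47  (bits of 8 = 1000)
  bit 0 = 1: r = r^2 * 38 mod 47 = 1^2 * 38 = 1*38 = 38
  bit 1 = 0: r = r^2 mod 47 = 38^2 = 34
  bit 2 = 0: r = r^2 mod 47 = 34^2 = 28
  bit 3 = 0: r = r^2 mod 47 = 28^2 = 32
  -> s = B^a = 32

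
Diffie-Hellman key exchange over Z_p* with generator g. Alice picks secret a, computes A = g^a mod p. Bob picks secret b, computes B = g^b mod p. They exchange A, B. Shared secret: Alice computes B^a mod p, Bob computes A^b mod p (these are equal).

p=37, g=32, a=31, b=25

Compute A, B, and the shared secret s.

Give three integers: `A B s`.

Answer: 13 18 5

Derivation:
A = 32^31 mod 37  (bits of 31 = 11111)
  bit 0 = 1: r = r^2 * 32 mod 37 = 1^2 * 32 = 1*32 = 32
  bit 1 = 1: r = r^2 * 32 mod 37 = 32^2 * 32 = 25*32 = 23
  bit 2 = 1: r = r^2 * 32 mod 37 = 23^2 * 32 = 11*32 = 19
  bit 3 = 1: r = r^2 * 32 mod 37 = 19^2 * 32 = 28*32 = 8
  bit 4 = 1: r = r^2 * 32 mod 37 = 8^2 * 32 = 27*32 = 13
  -> A = 13
B = 32^25 mod 37  (bits of 25 = 11001)
  bit 0 = 1: r = r^2 * 32 mod 37 = 1^2 * 32 = 1*32 = 32
  bit 1 = 1: r = r^2 * 32 mod 37 = 32^2 * 32 = 25*32 = 23
  bit 2 = 0: r = r^2 mod 37 = 23^2 = 11
  bit 3 = 0: r = r^2 mod 37 = 11^2 = 10
  bit 4 = 1: r = r^2 * 32 mod 37 = 10^2 * 32 = 26*32 = 18
  -> B = 18
s = B^a = 18^31 mod 37  (bits of 31 = 11111)
  bit 0 = 1: r = r^2 * 18 mod 37 = 1^2 * 18 = 1*18 = 18
  bit 1 = 1: r = r^2 * 18 mod 37 = 18^2 * 18 = 28*18 = 23
  bit 2 = 1: r = r^2 * 18 mod 37 = 23^2 * 18 = 11*18 = 13
  bit 3 = 1: r = r^2 * 18 mod 37 = 13^2 * 18 = 21*18 = 8
  bit 4 = 1: r = r^2 * 18 mod 37 = 8^2 * 18 = 27*18 = 5
  -> s = B^a = 5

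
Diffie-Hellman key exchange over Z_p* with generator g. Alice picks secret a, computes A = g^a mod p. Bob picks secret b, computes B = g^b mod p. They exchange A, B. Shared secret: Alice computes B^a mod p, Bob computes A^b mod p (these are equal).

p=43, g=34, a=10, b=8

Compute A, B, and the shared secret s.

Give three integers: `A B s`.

Answer: 14 23 31

Derivation:
A = 34^10 mod 43  (bits of 10 = 1010)
  bit 0 = 1: r = r^2 * 34 mod 43 = 1^2 * 34 = 1*34 = 34
  bit 1 = 0: r = r^2 mod 43 = 34^2 = 38
  bit 2 = 1: r = r^2 * 34 mod 43 = 38^2 * 34 = 25*34 = 33
  bit 3 = 0: r = r^2 mod 43 = 33^2 = 14
  -> A = 14
B = 34^8 mod 43  (bits of 8 = 1000)
  bit 0 = 1: r = r^2 * 34 mod 43 = 1^2 * 34 = 1*34 = 34
  bit 1 = 0: r = r^2 mod 43 = 34^2 = 38
  bit 2 = 0: r = r^2 mod 43 = 38^2 = 25
  bit 3 = 0: r = r^2 mod 43 = 25^2 = 23
  -> B = 23
s = B^a = 23^10 mod 43  (bits of 10 = 1010)
  bit 0 = 1: r = r^2 * 23 mod 43 = 1^2 * 23 = 1*23 = 23
  bit 1 = 0: r = r^2 mod 43 = 23^2 = 13
  bit 2 = 1: r = r^2 * 23 mod 43 = 13^2 * 23 = 40*23 = 17
  bit 3 = 0: r = r^2 mod 43 = 17^2 = 31
  -> s = B^a = 31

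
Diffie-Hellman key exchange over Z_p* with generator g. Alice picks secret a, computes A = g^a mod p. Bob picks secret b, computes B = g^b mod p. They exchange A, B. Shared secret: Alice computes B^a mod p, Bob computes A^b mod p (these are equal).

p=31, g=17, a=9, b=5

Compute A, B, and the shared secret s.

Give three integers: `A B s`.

Answer: 27 26 30

Derivation:
A = 17^9 mod 31  (bits of 9 = 1001)
  bit 0 = 1: r = r^2 * 17 mod 31 = 1^2 * 17 = 1*17 = 17
  bit 1 = 0: r = r^2 mod 31 = 17^2 = 10
  bit 2 = 0: r = r^2 mod 31 = 10^2 = 7
  bit 3 = 1: r = r^2 * 17 mod 31 = 7^2 * 17 = 18*17 = 27
  -> A = 27
B = 17^5 mod 31  (bits of 5 = 101)
  bit 0 = 1: r = r^2 * 17 mod 31 = 1^2 * 17 = 1*17 = 17
  bit 1 = 0: r = r^2 mod 31 = 17^2 = 10
  bit 2 = 1: r = r^2 * 17 mod 31 = 10^2 * 17 = 7*17 = 26
  -> B = 26
s = B^a = 26^9 mod 31  (bits of 9 = 1001)
  bit 0 = 1: r = r^2 * 26 mod 31 = 1^2 * 26 = 1*26 = 26
  bit 1 = 0: r = r^2 mod 31 = 26^2 = 25
  bit 2 = 0: r = r^2 mod 31 = 25^2 = 5
  bit 3 = 1: r = r^2 * 26 mod 31 = 5^2 * 26 = 25*26 = 30
  -> s = B^a = 30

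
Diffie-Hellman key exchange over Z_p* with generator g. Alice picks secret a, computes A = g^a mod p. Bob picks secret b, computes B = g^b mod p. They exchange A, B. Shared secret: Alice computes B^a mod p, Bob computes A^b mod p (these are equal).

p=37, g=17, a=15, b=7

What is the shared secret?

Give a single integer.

Answer: 23

Derivation:
A = 17^15 mod 37  (bits of 15 = 1111)
  bit 0 = 1: r = r^2 * 17 mod 37 = 1^2 * 17 = 1*17 = 17
  bit 1 = 1: r = r^2 * 17 mod 37 = 17^2 * 17 = 30*17 = 29
  bit 2 = 1: r = r^2 * 17 mod 37 = 29^2 * 17 = 27*17 = 15
  bit 3 = 1: r = r^2 * 17 mod 37 = 15^2 * 17 = 3*17 = 14
  -> A = 14
B = 17^7 mod 37  (bits of 7 = 111)
  bit 0 = 1: r = r^2 * 17 mod 37 = 1^2 * 17 = 1*17 = 17
  bit 1 = 1: r = r^2 * 17 mod 37 = 17^2 * 17 = 30*17 = 29
  bit 2 = 1: r = r^2 * 17 mod 37 = 29^2 * 17 = 27*17 = 15
  -> B = 15
s = B^a = 15^15 mod 37  (bits of 15 = 1111)
  bit 0 = 1: r = r^2 * 15 mod 37 = 1^2 * 15 = 1*15 = 15
  bit 1 = 1: r = r^2 * 15 mod 37 = 15^2 * 15 = 3*15 = 8
  bit 2 = 1: r = r^2 * 15 mod 37 = 8^2 * 15 = 27*15 = 35
  bit 3 = 1: r = r^2 * 15 mod 37 = 35^2 * 15 = 4*15 = 23
  -> s = B^a = 23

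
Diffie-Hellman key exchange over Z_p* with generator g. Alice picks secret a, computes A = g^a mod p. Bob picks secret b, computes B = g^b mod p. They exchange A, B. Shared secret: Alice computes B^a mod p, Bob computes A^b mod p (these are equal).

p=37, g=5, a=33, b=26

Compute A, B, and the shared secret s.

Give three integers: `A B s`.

A = 5^33 mod 37  (bits of 33 = 100001)
  bit 0 = 1: r = r^2 * 5 mod 37 = 1^2 * 5 = 1*5 = 5
  bit 1 = 0: r = r^2 mod 37 = 5^2 = 25
  bit 2 = 0: r = r^2 mod 37 = 25^2 = 33
  bit 3 = 0: r = r^2 mod 37 = 33^2 = 16
  bit 4 = 0: r = r^2 mod 37 = 16^2 = 34
  bit 5 = 1: r = r^2 * 5 mod 37 = 34^2 * 5 = 9*5 = 8
  -> A = 8
B = 5^26 mod 37  (bits of 26 = 11010)
  bit 0 = 1: r = r^2 * 5 mod 37 = 1^2 * 5 = 1*5 = 5
  bit 1 = 1: r = r^2 * 5 mod 37 = 5^2 * 5 = 25*5 = 14
  bit 2 = 0: r = r^2 mod 37 = 14^2 = 11
  bit 3 = 1: r = r^2 * 5 mod 37 = 11^2 * 5 = 10*5 = 13
  bit 4 = 0: r = r^2 mod 37 = 13^2 = 21
  -> B = 21
s = B^a = 21^33 mod 37  (bits of 33 = 100001)
  bit 0 = 1: r = r^2 * 21 mod 37 = 1^2 * 21 = 1*21 = 21
  bit 1 = 0: r = r^2 mod 37 = 21^2 = 34
  bit 2 = 0: r = r^2 mod 37 = 34^2 = 9
  bit 3 = 0: r = r^2 mod 37 = 9^2 = 7
  bit 4 = 0: r = r^2 mod 37 = 7^2 = 12
  bit 5 = 1: r = r^2 * 21 mod 37 = 12^2 * 21 = 33*21 = 27
  -> s = B^a = 27

Answer: 8 21 27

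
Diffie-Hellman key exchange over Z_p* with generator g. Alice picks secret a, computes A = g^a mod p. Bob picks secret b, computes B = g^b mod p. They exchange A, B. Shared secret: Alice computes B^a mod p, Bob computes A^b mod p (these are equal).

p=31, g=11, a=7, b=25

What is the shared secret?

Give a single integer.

Answer: 26

Derivation:
A = 11^7 mod 31  (bits of 7 = 111)
  bit 0 = 1: r = r^2 * 11 mod 31 = 1^2 * 11 = 1*11 = 11
  bit 1 = 1: r = r^2 * 11 mod 31 = 11^2 * 11 = 28*11 = 29
  bit 2 = 1: r = r^2 * 11 mod 31 = 29^2 * 11 = 4*11 = 13
  -> A = 13
B = 11^25 mod 31  (bits of 25 = 11001)
  bit 0 = 1: r = r^2 * 11 mod 31 = 1^2 * 11 = 1*11 = 11
  bit 1 = 1: r = r^2 * 11 mod 31 = 11^2 * 11 = 28*11 = 29
  bit 2 = 0: r = r^2 mod 31 = 29^2 = 4
  bit 3 = 0: r = r^2 mod 31 = 4^2 = 16
  bit 4 = 1: r = r^2 * 11 mod 31 = 16^2 * 11 = 8*11 = 26
  -> B = 26
s = B^a = 26^7 mod 31  (bits of 7 = 111)
  bit 0 = 1: r = r^2 * 26 mod 31 = 1^2 * 26 = 1*26 = 26
  bit 1 = 1: r = r^2 * 26 mod 31 = 26^2 * 26 = 25*26 = 30
  bit 2 = 1: r = r^2 * 26 mod 31 = 30^2 * 26 = 1*26 = 26
  -> s = B^a = 26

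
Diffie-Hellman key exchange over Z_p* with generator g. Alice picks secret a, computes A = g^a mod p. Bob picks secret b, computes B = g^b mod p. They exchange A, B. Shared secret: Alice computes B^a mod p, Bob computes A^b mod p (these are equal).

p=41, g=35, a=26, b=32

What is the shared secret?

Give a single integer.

A = 35^26 mod 41  (bits of 26 = 11010)
  bit 0 = 1: r = r^2 * 35 mod 41 = 1^2 * 35 = 1*35 = 35
  bit 1 = 1: r = r^2 * 35 mod 41 = 35^2 * 35 = 36*35 = 30
  bit 2 = 0: r = r^2 mod 41 = 30^2 = 39
  bit 3 = 1: r = r^2 * 35 mod 41 = 39^2 * 35 = 4*35 = 17
  bit 4 = 0: r = r^2 mod 41 = 17^2 = 2
  -> A = 2
B = 35^32 mod 41  (bits of 32 = 100000)
  bit 0 = 1: r = r^2 * 35 mod 41 = 1^2 * 35 = 1*35 = 35
  bit 1 = 0: r = r^2 mod 41 = 35^2 = 36
  bit 2 = 0: r = r^2 mod 41 = 36^2 = 25
  bit 3 = 0: r = r^2 mod 41 = 25^2 = 10
  bit 4 = 0: r = r^2 mod 41 = 10^2 = 18
  bit 5 = 0: r = r^2 mod 41 = 18^2 = 37
  -> B = 37
s = B^a = 37^26 mod 41  (bits of 26 = 11010)
  bit 0 = 1: r = r^2 * 37 mod 41 = 1^2 * 37 = 1*37 = 37
  bit 1 = 1: r = r^2 * 37 mod 41 = 37^2 * 37 = 16*37 = 18
  bit 2 = 0: r = r^2 mod 41 = 18^2 = 37
  bit 3 = 1: r = r^2 * 37 mod 41 = 37^2 * 37 = 16*37 = 18
  bit 4 = 0: r = r^2 mod 41 = 18^2 = 37
  -> s = B^a = 37

Answer: 37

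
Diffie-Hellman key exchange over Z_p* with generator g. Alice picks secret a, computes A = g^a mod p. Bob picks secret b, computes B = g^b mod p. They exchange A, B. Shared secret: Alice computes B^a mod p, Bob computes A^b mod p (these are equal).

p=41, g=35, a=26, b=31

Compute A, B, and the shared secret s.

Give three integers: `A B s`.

A = 35^26 mod 41  (bits of 26 = 11010)
  bit 0 = 1: r = r^2 * 35 mod 41 = 1^2 * 35 = 1*35 = 35
  bit 1 = 1: r = r^2 * 35 mod 41 = 35^2 * 35 = 36*35 = 30
  bit 2 = 0: r = r^2 mod 41 = 30^2 = 39
  bit 3 = 1: r = r^2 * 35 mod 41 = 39^2 * 35 = 4*35 = 17
  bit 4 = 0: r = r^2 mod 41 = 17^2 = 2
  -> A = 2
B = 35^31 mod 41  (bits of 31 = 11111)
  bit 0 = 1: r = r^2 * 35 mod 41 = 1^2 * 35 = 1*35 = 35
  bit 1 = 1: r = r^2 * 35 mod 41 = 35^2 * 35 = 36*35 = 30
  bit 2 = 1: r = r^2 * 35 mod 41 = 30^2 * 35 = 39*35 = 12
  bit 3 = 1: r = r^2 * 35 mod 41 = 12^2 * 35 = 21*35 = 38
  bit 4 = 1: r = r^2 * 35 mod 41 = 38^2 * 35 = 9*35 = 28
  -> B = 28
s = B^a = 28^26 mod 41  (bits of 26 = 11010)
  bit 0 = 1: r = r^2 * 28 mod 41 = 1^2 * 28 = 1*28 = 28
  bit 1 = 1: r = r^2 * 28 mod 41 = 28^2 * 28 = 5*28 = 17
  bit 2 = 0: r = r^2 mod 41 = 17^2 = 2
  bit 3 = 1: r = r^2 * 28 mod 41 = 2^2 * 28 = 4*28 = 30
  bit 4 = 0: r = r^2 mod 41 = 30^2 = 39
  -> s = B^a = 39

Answer: 2 28 39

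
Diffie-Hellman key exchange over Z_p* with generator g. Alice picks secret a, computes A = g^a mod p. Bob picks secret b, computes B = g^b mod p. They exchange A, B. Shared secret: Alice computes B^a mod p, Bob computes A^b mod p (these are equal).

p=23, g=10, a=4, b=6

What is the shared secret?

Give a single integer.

A = 10^4 mod 23  (bits of 4 = 100)
  bit 0 = 1: r = r^2 * 10 mod 23 = 1^2 * 10 = 1*10 = 10
  bit 1 = 0: r = r^2 mod 23 = 10^2 = 8
  bit 2 = 0: r = r^2 mod 23 = 8^2 = 18
  -> A = 18
B = 10^6 mod 23  (bits of 6 = 110)
  bit 0 = 1: r = r^2 * 10 mod 23 = 1^2 * 10 = 1*10 = 10
  bit 1 = 1: r = r^2 * 10 mod 23 = 10^2 * 10 = 8*10 = 11
  bit 2 = 0: r = r^2 mod 23 = 11^2 = 6
  -> B = 6
s = B^a = 6^4 mod 23  (bits of 4 = 100)
  bit 0 = 1: r = r^2 * 6 mod 23 = 1^2 * 6 = 1*6 = 6
  bit 1 = 0: r = r^2 mod 23 = 6^2 = 13
  bit 2 = 0: r = r^2 mod 23 = 13^2 = 8
  -> s = B^a = 8

Answer: 8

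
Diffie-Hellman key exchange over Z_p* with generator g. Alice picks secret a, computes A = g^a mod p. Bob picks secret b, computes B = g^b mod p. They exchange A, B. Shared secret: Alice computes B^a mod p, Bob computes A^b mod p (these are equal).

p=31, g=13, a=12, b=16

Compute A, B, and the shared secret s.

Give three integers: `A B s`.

Answer: 8 18 8

Derivation:
A = 13^12 mod 31  (bits of 12 = 1100)
  bit 0 = 1: r = r^2 * 13 mod 31 = 1^2 * 13 = 1*13 = 13
  bit 1 = 1: r = r^2 * 13 mod 31 = 13^2 * 13 = 14*13 = 27
  bit 2 = 0: r = r^2 mod 31 = 27^2 = 16
  bit 3 = 0: r = r^2 mod 31 = 16^2 = 8
  -> A = 8
B = 13^16 mod 31  (bits of 16 = 10000)
  bit 0 = 1: r = r^2 * 13 mod 31 = 1^2 * 13 = 1*13 = 13
  bit 1 = 0: r = r^2 mod 31 = 13^2 = 14
  bit 2 = 0: r = r^2 mod 31 = 14^2 = 10
  bit 3 = 0: r = r^2 mod 31 = 10^2 = 7
  bit 4 = 0: r = r^2 mod 31 = 7^2 = 18
  -> B = 18
s = B^a = 18^12 mod 31  (bits of 12 = 1100)
  bit 0 = 1: r = r^2 * 18 mod 31 = 1^2 * 18 = 1*18 = 18
  bit 1 = 1: r = r^2 * 18 mod 31 = 18^2 * 18 = 14*18 = 4
  bit 2 = 0: r = r^2 mod 31 = 4^2 = 16
  bit 3 = 0: r = r^2 mod 31 = 16^2 = 8
  -> s = B^a = 8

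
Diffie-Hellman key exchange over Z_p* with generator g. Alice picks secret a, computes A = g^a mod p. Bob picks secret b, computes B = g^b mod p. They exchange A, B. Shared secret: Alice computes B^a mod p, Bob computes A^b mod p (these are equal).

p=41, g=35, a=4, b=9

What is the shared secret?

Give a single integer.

Answer: 23

Derivation:
A = 35^4 mod 41  (bits of 4 = 100)
  bit 0 = 1: r = r^2 * 35 mod 41 = 1^2 * 35 = 1*35 = 35
  bit 1 = 0: r = r^2 mod 41 = 35^2 = 36
  bit 2 = 0: r = r^2 mod 41 = 36^2 = 25
  -> A = 25
B = 35^9 mod 41  (bits of 9 = 1001)
  bit 0 = 1: r = r^2 * 35 mod 41 = 1^2 * 35 = 1*35 = 35
  bit 1 = 0: r = r^2 mod 41 = 35^2 = 36
  bit 2 = 0: r = r^2 mod 41 = 36^2 = 25
  bit 3 = 1: r = r^2 * 35 mod 41 = 25^2 * 35 = 10*35 = 22
  -> B = 22
s = B^a = 22^4 mod 41  (bits of 4 = 100)
  bit 0 = 1: r = r^2 * 22 mod 41 = 1^2 * 22 = 1*22 = 22
  bit 1 = 0: r = r^2 mod 41 = 22^2 = 33
  bit 2 = 0: r = r^2 mod 41 = 33^2 = 23
  -> s = B^a = 23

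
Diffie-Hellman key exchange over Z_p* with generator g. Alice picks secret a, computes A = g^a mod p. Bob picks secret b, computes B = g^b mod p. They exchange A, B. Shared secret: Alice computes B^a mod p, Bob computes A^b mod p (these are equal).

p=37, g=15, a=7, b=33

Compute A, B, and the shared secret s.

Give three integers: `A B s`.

A = 15^7 mod 37  (bits of 7 = 111)
  bit 0 = 1: r = r^2 * 15 mod 37 = 1^2 * 15 = 1*15 = 15
  bit 1 = 1: r = r^2 * 15 mod 37 = 15^2 * 15 = 3*15 = 8
  bit 2 = 1: r = r^2 * 15 mod 37 = 8^2 * 15 = 27*15 = 35
  -> A = 35
B = 15^33 mod 37  (bits of 33 = 100001)
  bit 0 = 1: r = r^2 * 15 mod 37 = 1^2 * 15 = 1*15 = 15
  bit 1 = 0: r = r^2 mod 37 = 15^2 = 3
  bit 2 = 0: r = r^2 mod 37 = 3^2 = 9
  bit 3 = 0: r = r^2 mod 37 = 9^2 = 7
  bit 4 = 0: r = r^2 mod 37 = 7^2 = 12
  bit 5 = 1: r = r^2 * 15 mod 37 = 12^2 * 15 = 33*15 = 14
  -> B = 14
s = B^a = 14^7 mod 37  (bits of 7 = 111)
  bit 0 = 1: r = r^2 * 14 mod 37 = 1^2 * 14 = 1*14 = 14
  bit 1 = 1: r = r^2 * 14 mod 37 = 14^2 * 14 = 11*14 = 6
  bit 2 = 1: r = r^2 * 14 mod 37 = 6^2 * 14 = 36*14 = 23
  -> s = B^a = 23

Answer: 35 14 23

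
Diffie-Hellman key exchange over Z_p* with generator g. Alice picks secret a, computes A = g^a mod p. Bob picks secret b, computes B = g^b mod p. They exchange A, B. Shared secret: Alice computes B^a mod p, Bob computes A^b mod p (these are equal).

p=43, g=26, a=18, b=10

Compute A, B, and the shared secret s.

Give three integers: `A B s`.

A = 26^18 mod 43  (bits of 18 = 10010)
  bit 0 = 1: r = r^2 * 26 mod 43 = 1^2 * 26 = 1*26 = 26
  bit 1 = 0: r = r^2 mod 43 = 26^2 = 31
  bit 2 = 0: r = r^2 mod 43 = 31^2 = 15
  bit 3 = 1: r = r^2 * 26 mod 43 = 15^2 * 26 = 10*26 = 2
  bit 4 = 0: r = r^2 mod 43 = 2^2 = 4
  -> A = 4
B = 26^10 mod 43  (bits of 10 = 1010)
  bit 0 = 1: r = r^2 * 26 mod 43 = 1^2 * 26 = 1*26 = 26
  bit 1 = 0: r = r^2 mod 43 = 26^2 = 31
  bit 2 = 1: r = r^2 * 26 mod 43 = 31^2 * 26 = 15*26 = 3
  bit 3 = 0: r = r^2 mod 43 = 3^2 = 9
  -> B = 9
s = B^a = 9^18 mod 43  (bits of 18 = 10010)
  bit 0 = 1: r = r^2 * 9 mod 43 = 1^2 * 9 = 1*9 = 9
  bit 1 = 0: r = r^2 mod 43 = 9^2 = 38
  bit 2 = 0: r = r^2 mod 43 = 38^2 = 25
  bit 3 = 1: r = r^2 * 9 mod 43 = 25^2 * 9 = 23*9 = 35
  bit 4 = 0: r = r^2 mod 43 = 35^2 = 21
  -> s = B^a = 21

Answer: 4 9 21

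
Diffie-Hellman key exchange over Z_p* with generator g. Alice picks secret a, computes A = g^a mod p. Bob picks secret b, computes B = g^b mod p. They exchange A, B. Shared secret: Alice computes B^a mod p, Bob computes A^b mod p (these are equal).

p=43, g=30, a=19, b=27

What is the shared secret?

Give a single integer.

Answer: 22

Derivation:
A = 30^19 mod 43  (bits of 19 = 10011)
  bit 0 = 1: r = r^2 * 30 mod 43 = 1^2 * 30 = 1*30 = 30
  bit 1 = 0: r = r^2 mod 43 = 30^2 = 40
  bit 2 = 0: r = r^2 mod 43 = 40^2 = 9
  bit 3 = 1: r = r^2 * 30 mod 43 = 9^2 * 30 = 38*30 = 22
  bit 4 = 1: r = r^2 * 30 mod 43 = 22^2 * 30 = 11*30 = 29
  -> A = 29
B = 30^27 mod 43  (bits of 27 = 11011)
  bit 0 = 1: r = r^2 * 30 mod 43 = 1^2 * 30 = 1*30 = 30
  bit 1 = 1: r = r^2 * 30 mod 43 = 30^2 * 30 = 40*30 = 39
  bit 2 = 0: r = r^2 mod 43 = 39^2 = 16
  bit 3 = 1: r = r^2 * 30 mod 43 = 16^2 * 30 = 41*30 = 26
  bit 4 = 1: r = r^2 * 30 mod 43 = 26^2 * 30 = 31*30 = 27
  -> B = 27
s = B^a = 27^19 mod 43  (bits of 19 = 10011)
  bit 0 = 1: r = r^2 * 27 mod 43 = 1^2 * 27 = 1*27 = 27
  bit 1 = 0: r = r^2 mod 43 = 27^2 = 41
  bit 2 = 0: r = r^2 mod 43 = 41^2 = 4
  bit 3 = 1: r = r^2 * 27 mod 43 = 4^2 * 27 = 16*27 = 2
  bit 4 = 1: r = r^2 * 27 mod 43 = 2^2 * 27 = 4*27 = 22
  -> s = B^a = 22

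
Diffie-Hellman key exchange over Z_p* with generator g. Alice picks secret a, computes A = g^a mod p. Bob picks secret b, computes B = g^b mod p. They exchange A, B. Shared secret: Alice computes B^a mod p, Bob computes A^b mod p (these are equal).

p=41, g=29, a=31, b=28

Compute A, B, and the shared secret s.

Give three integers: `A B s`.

A = 29^31 mod 41  (bits of 31 = 11111)
  bit 0 = 1: r = r^2 * 29 mod 41 = 1^2 * 29 = 1*29 = 29
  bit 1 = 1: r = r^2 * 29 mod 41 = 29^2 * 29 = 21*29 = 35
  bit 2 = 1: r = r^2 * 29 mod 41 = 35^2 * 29 = 36*29 = 19
  bit 3 = 1: r = r^2 * 29 mod 41 = 19^2 * 29 = 33*29 = 14
  bit 4 = 1: r = r^2 * 29 mod 41 = 14^2 * 29 = 32*29 = 26
  -> A = 26
B = 29^28 mod 41  (bits of 28 = 11100)
  bit 0 = 1: r = r^2 * 29 mod 41 = 1^2 * 29 = 1*29 = 29
  bit 1 = 1: r = r^2 * 29 mod 41 = 29^2 * 29 = 21*29 = 35
  bit 2 = 1: r = r^2 * 29 mod 41 = 35^2 * 29 = 36*29 = 19
  bit 3 = 0: r = r^2 mod 41 = 19^2 = 33
  bit 4 = 0: r = r^2 mod 41 = 33^2 = 23
  -> B = 23
s = B^a = 23^31 mod 41  (bits of 31 = 11111)
  bit 0 = 1: r = r^2 * 23 mod 41 = 1^2 * 23 = 1*23 = 23
  bit 1 = 1: r = r^2 * 23 mod 41 = 23^2 * 23 = 37*23 = 31
  bit 2 = 1: r = r^2 * 23 mod 41 = 31^2 * 23 = 18*23 = 4
  bit 3 = 1: r = r^2 * 23 mod 41 = 4^2 * 23 = 16*23 = 40
  bit 4 = 1: r = r^2 * 23 mod 41 = 40^2 * 23 = 1*23 = 23
  -> s = B^a = 23

Answer: 26 23 23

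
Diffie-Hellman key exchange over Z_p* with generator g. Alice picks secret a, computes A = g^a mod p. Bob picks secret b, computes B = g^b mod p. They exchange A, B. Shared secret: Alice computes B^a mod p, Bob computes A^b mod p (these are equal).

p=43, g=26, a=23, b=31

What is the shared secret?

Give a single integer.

A = 26^23 mod 43  (bits of 23 = 10111)
  bit 0 = 1: r = r^2 * 26 mod 43 = 1^2 * 26 = 1*26 = 26
  bit 1 = 0: r = r^2 mod 43 = 26^2 = 31
  bit 2 = 1: r = r^2 * 26 mod 43 = 31^2 * 26 = 15*26 = 3
  bit 3 = 1: r = r^2 * 26 mod 43 = 3^2 * 26 = 9*26 = 19
  bit 4 = 1: r = r^2 * 26 mod 43 = 19^2 * 26 = 17*26 = 12
  -> A = 12
B = 26^31 mod 43  (bits of 31 = 11111)
  bit 0 = 1: r = r^2 * 26 mod 43 = 1^2 * 26 = 1*26 = 26
  bit 1 = 1: r = r^2 * 26 mod 43 = 26^2 * 26 = 31*26 = 32
  bit 2 = 1: r = r^2 * 26 mod 43 = 32^2 * 26 = 35*26 = 7
  bit 3 = 1: r = r^2 * 26 mod 43 = 7^2 * 26 = 6*26 = 27
  bit 4 = 1: r = r^2 * 26 mod 43 = 27^2 * 26 = 41*26 = 34
  -> B = 34
s = B^a = 34^23 mod 43  (bits of 23 = 10111)
  bit 0 = 1: r = r^2 * 34 mod 43 = 1^2 * 34 = 1*34 = 34
  bit 1 = 0: r = r^2 mod 43 = 34^2 = 38
  bit 2 = 1: r = r^2 * 34 mod 43 = 38^2 * 34 = 25*34 = 33
  bit 3 = 1: r = r^2 * 34 mod 43 = 33^2 * 34 = 14*34 = 3
  bit 4 = 1: r = r^2 * 34 mod 43 = 3^2 * 34 = 9*34 = 5
  -> s = B^a = 5

Answer: 5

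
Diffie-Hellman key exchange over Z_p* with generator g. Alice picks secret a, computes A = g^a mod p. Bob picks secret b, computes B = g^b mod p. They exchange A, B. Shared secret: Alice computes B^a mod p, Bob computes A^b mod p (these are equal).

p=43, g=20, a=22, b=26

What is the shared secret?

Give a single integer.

Answer: 17

Derivation:
A = 20^22 mod 43  (bits of 22 = 10110)
  bit 0 = 1: r = r^2 * 20 mod 43 = 1^2 * 20 = 1*20 = 20
  bit 1 = 0: r = r^2 mod 43 = 20^2 = 13
  bit 2 = 1: r = r^2 * 20 mod 43 = 13^2 * 20 = 40*20 = 26
  bit 3 = 1: r = r^2 * 20 mod 43 = 26^2 * 20 = 31*20 = 18
  bit 4 = 0: r = r^2 mod 43 = 18^2 = 23
  -> A = 23
B = 20^26 mod 43  (bits of 26 = 11010)
  bit 0 = 1: r = r^2 * 20 mod 43 = 1^2 * 20 = 1*20 = 20
  bit 1 = 1: r = r^2 * 20 mod 43 = 20^2 * 20 = 13*20 = 2
  bit 2 = 0: r = r^2 mod 43 = 2^2 = 4
  bit 3 = 1: r = r^2 * 20 mod 43 = 4^2 * 20 = 16*20 = 19
  bit 4 = 0: r = r^2 mod 43 = 19^2 = 17
  -> B = 17
s = B^a = 17^22 mod 43  (bits of 22 = 10110)
  bit 0 = 1: r = r^2 * 17 mod 43 = 1^2 * 17 = 1*17 = 17
  bit 1 = 0: r = r^2 mod 43 = 17^2 = 31
  bit 2 = 1: r = r^2 * 17 mod 43 = 31^2 * 17 = 15*17 = 40
  bit 3 = 1: r = r^2 * 17 mod 43 = 40^2 * 17 = 9*17 = 24
  bit 4 = 0: r = r^2 mod 43 = 24^2 = 17
  -> s = B^a = 17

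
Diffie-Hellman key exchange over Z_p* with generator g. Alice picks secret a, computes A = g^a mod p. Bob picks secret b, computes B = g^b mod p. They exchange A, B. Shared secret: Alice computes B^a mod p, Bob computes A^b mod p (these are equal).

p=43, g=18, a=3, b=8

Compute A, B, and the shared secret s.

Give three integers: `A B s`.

Answer: 27 40 16

Derivation:
A = 18^3 mod 43  (bits of 3 = 11)
  bit 0 = 1: r = r^2 * 18 mod 43 = 1^2 * 18 = 1*18 = 18
  bit 1 = 1: r = r^2 * 18 mod 43 = 18^2 * 18 = 23*18 = 27
  -> A = 27
B = 18^8 mod 43  (bits of 8 = 1000)
  bit 0 = 1: r = r^2 * 18 mod 43 = 1^2 * 18 = 1*18 = 18
  bit 1 = 0: r = r^2 mod 43 = 18^2 = 23
  bit 2 = 0: r = r^2 mod 43 = 23^2 = 13
  bit 3 = 0: r = r^2 mod 43 = 13^2 = 40
  -> B = 40
s = B^a = 40^3 mod 43  (bits of 3 = 11)
  bit 0 = 1: r = r^2 * 40 mod 43 = 1^2 * 40 = 1*40 = 40
  bit 1 = 1: r = r^2 * 40 mod 43 = 40^2 * 40 = 9*40 = 16
  -> s = B^a = 16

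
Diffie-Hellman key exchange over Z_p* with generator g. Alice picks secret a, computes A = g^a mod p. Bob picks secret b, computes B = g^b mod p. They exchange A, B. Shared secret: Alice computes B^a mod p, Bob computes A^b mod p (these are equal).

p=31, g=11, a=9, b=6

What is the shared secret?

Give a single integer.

A = 11^9 mod 31  (bits of 9 = 1001)
  bit 0 = 1: r = r^2 * 11 mod 31 = 1^2 * 11 = 1*11 = 11
  bit 1 = 0: r = r^2 mod 31 = 11^2 = 28
  bit 2 = 0: r = r^2 mod 31 = 28^2 = 9
  bit 3 = 1: r = r^2 * 11 mod 31 = 9^2 * 11 = 19*11 = 23
  -> A = 23
B = 11^6 mod 31  (bits of 6 = 110)
  bit 0 = 1: r = r^2 * 11 mod 31 = 1^2 * 11 = 1*11 = 11
  bit 1 = 1: r = r^2 * 11 mod 31 = 11^2 * 11 = 28*11 = 29
  bit 2 = 0: r = r^2 mod 31 = 29^2 = 4
  -> B = 4
s = B^a = 4^9 mod 31  (bits of 9 = 1001)
  bit 0 = 1: r = r^2 * 4 mod 31 = 1^2 * 4 = 1*4 = 4
  bit 1 = 0: r = r^2 mod 31 = 4^2 = 16
  bit 2 = 0: r = r^2 mod 31 = 16^2 = 8
  bit 3 = 1: r = r^2 * 4 mod 31 = 8^2 * 4 = 2*4 = 8
  -> s = B^a = 8

Answer: 8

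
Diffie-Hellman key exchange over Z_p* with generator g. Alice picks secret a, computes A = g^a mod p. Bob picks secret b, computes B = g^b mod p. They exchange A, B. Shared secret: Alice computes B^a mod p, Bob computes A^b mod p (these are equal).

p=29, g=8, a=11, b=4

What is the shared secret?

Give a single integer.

Answer: 23

Derivation:
A = 8^11 mod 29  (bits of 11 = 1011)
  bit 0 = 1: r = r^2 * 8 mod 29 = 1^2 * 8 = 1*8 = 8
  bit 1 = 0: r = r^2 mod 29 = 8^2 = 6
  bit 2 = 1: r = r^2 * 8 mod 29 = 6^2 * 8 = 7*8 = 27
  bit 3 = 1: r = r^2 * 8 mod 29 = 27^2 * 8 = 4*8 = 3
  -> A = 3
B = 8^4 mod 29  (bits of 4 = 100)
  bit 0 = 1: r = r^2 * 8 mod 29 = 1^2 * 8 = 1*8 = 8
  bit 1 = 0: r = r^2 mod 29 = 8^2 = 6
  bit 2 = 0: r = r^2 mod 29 = 6^2 = 7
  -> B = 7
s = B^a = 7^11 mod 29  (bits of 11 = 1011)
  bit 0 = 1: r = r^2 * 7 mod 29 = 1^2 * 7 = 1*7 = 7
  bit 1 = 0: r = r^2 mod 29 = 7^2 = 20
  bit 2 = 1: r = r^2 * 7 mod 29 = 20^2 * 7 = 23*7 = 16
  bit 3 = 1: r = r^2 * 7 mod 29 = 16^2 * 7 = 24*7 = 23
  -> s = B^a = 23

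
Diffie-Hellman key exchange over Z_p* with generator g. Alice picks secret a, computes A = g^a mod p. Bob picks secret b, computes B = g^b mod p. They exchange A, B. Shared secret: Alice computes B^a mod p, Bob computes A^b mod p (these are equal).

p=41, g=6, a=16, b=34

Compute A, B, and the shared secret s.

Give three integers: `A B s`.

A = 6^16 mod 41  (bits of 16 = 10000)
  bit 0 = 1: r = r^2 * 6 mod 41 = 1^2 * 6 = 1*6 = 6
  bit 1 = 0: r = r^2 mod 41 = 6^2 = 36
  bit 2 = 0: r = r^2 mod 41 = 36^2 = 25
  bit 3 = 0: r = r^2 mod 41 = 25^2 = 10
  bit 4 = 0: r = r^2 mod 41 = 10^2 = 18
  -> A = 18
B = 6^34 mod 41  (bits of 34 = 100010)
  bit 0 = 1: r = r^2 * 6 mod 41 = 1^2 * 6 = 1*6 = 6
  bit 1 = 0: r = r^2 mod 41 = 6^2 = 36
  bit 2 = 0: r = r^2 mod 41 = 36^2 = 25
  bit 3 = 0: r = r^2 mod 41 = 25^2 = 10
  bit 4 = 1: r = r^2 * 6 mod 41 = 10^2 * 6 = 18*6 = 26
  bit 5 = 0: r = r^2 mod 41 = 26^2 = 20
  -> B = 20
s = B^a = 20^16 mod 41  (bits of 16 = 10000)
  bit 0 = 1: r = r^2 * 20 mod 41 = 1^2 * 20 = 1*20 = 20
  bit 1 = 0: r = r^2 mod 41 = 20^2 = 31
  bit 2 = 0: r = r^2 mod 41 = 31^2 = 18
  bit 3 = 0: r = r^2 mod 41 = 18^2 = 37
  bit 4 = 0: r = r^2 mod 41 = 37^2 = 16
  -> s = B^a = 16

Answer: 18 20 16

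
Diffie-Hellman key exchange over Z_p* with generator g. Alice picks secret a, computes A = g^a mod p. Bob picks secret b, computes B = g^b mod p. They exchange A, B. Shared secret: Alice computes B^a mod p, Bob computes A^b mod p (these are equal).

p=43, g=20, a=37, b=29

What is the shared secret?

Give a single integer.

A = 20^37 mod 43  (bits of 37 = 100101)
  bit 0 = 1: r = r^2 * 20 mod 43 = 1^2 * 20 = 1*20 = 20
  bit 1 = 0: r = r^2 mod 43 = 20^2 = 13
  bit 2 = 0: r = r^2 mod 43 = 13^2 = 40
  bit 3 = 1: r = r^2 * 20 mod 43 = 40^2 * 20 = 9*20 = 8
  bit 4 = 0: r = r^2 mod 43 = 8^2 = 21
  bit 5 = 1: r = r^2 * 20 mod 43 = 21^2 * 20 = 11*20 = 5
  -> A = 5
B = 20^29 mod 43  (bits of 29 = 11101)
  bit 0 = 1: r = r^2 * 20 mod 43 = 1^2 * 20 = 1*20 = 20
  bit 1 = 1: r = r^2 * 20 mod 43 = 20^2 * 20 = 13*20 = 2
  bit 2 = 1: r = r^2 * 20 mod 43 = 2^2 * 20 = 4*20 = 37
  bit 3 = 0: r = r^2 mod 43 = 37^2 = 36
  bit 4 = 1: r = r^2 * 20 mod 43 = 36^2 * 20 = 6*20 = 34
  -> B = 34
s = B^a = 34^37 mod 43  (bits of 37 = 100101)
  bit 0 = 1: r = r^2 * 34 mod 43 = 1^2 * 34 = 1*34 = 34
  bit 1 = 0: r = r^2 mod 43 = 34^2 = 38
  bit 2 = 0: r = r^2 mod 43 = 38^2 = 25
  bit 3 = 1: r = r^2 * 34 mod 43 = 25^2 * 34 = 23*34 = 8
  bit 4 = 0: r = r^2 mod 43 = 8^2 = 21
  bit 5 = 1: r = r^2 * 34 mod 43 = 21^2 * 34 = 11*34 = 30
  -> s = B^a = 30

Answer: 30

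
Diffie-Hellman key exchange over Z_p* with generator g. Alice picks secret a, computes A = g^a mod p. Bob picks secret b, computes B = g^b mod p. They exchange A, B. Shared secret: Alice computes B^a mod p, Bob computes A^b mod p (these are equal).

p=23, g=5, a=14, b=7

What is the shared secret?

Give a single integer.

A = 5^14 mod 23  (bits of 14 = 1110)
  bit 0 = 1: r = r^2 * 5 mod 23 = 1^2 * 5 = 1*5 = 5
  bit 1 = 1: r = r^2 * 5 mod 23 = 5^2 * 5 = 2*5 = 10
  bit 2 = 1: r = r^2 * 5 mod 23 = 10^2 * 5 = 8*5 = 17
  bit 3 = 0: r = r^2 mod 23 = 17^2 = 13
  -> A = 13
B = 5^7 mod 23  (bits of 7 = 111)
  bit 0 = 1: r = r^2 * 5 mod 23 = 1^2 * 5 = 1*5 = 5
  bit 1 = 1: r = r^2 * 5 mod 23 = 5^2 * 5 = 2*5 = 10
  bit 2 = 1: r = r^2 * 5 mod 23 = 10^2 * 5 = 8*5 = 17
  -> B = 17
s = B^a = 17^14 mod 23  (bits of 14 = 1110)
  bit 0 = 1: r = r^2 * 17 mod 23 = 1^2 * 17 = 1*17 = 17
  bit 1 = 1: r = r^2 * 17 mod 23 = 17^2 * 17 = 13*17 = 14
  bit 2 = 1: r = r^2 * 17 mod 23 = 14^2 * 17 = 12*17 = 20
  bit 3 = 0: r = r^2 mod 23 = 20^2 = 9
  -> s = B^a = 9

Answer: 9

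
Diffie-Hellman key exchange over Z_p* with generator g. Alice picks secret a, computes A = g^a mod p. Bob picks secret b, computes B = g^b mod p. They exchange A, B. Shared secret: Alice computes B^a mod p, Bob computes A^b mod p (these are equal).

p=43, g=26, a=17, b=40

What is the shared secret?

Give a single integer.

Answer: 10

Derivation:
A = 26^17 mod 43  (bits of 17 = 10001)
  bit 0 = 1: r = r^2 * 26 mod 43 = 1^2 * 26 = 1*26 = 26
  bit 1 = 0: r = r^2 mod 43 = 26^2 = 31
  bit 2 = 0: r = r^2 mod 43 = 31^2 = 15
  bit 3 = 0: r = r^2 mod 43 = 15^2 = 10
  bit 4 = 1: r = r^2 * 26 mod 43 = 10^2 * 26 = 14*26 = 20
  -> A = 20
B = 26^40 mod 43  (bits of 40 = 101000)
  bit 0 = 1: r = r^2 * 26 mod 43 = 1^2 * 26 = 1*26 = 26
  bit 1 = 0: r = r^2 mod 43 = 26^2 = 31
  bit 2 = 1: r = r^2 * 26 mod 43 = 31^2 * 26 = 15*26 = 3
  bit 3 = 0: r = r^2 mod 43 = 3^2 = 9
  bit 4 = 0: r = r^2 mod 43 = 9^2 = 38
  bit 5 = 0: r = r^2 mod 43 = 38^2 = 25
  -> B = 25
s = B^a = 25^17 mod 43  (bits of 17 = 10001)
  bit 0 = 1: r = r^2 * 25 mod 43 = 1^2 * 25 = 1*25 = 25
  bit 1 = 0: r = r^2 mod 43 = 25^2 = 23
  bit 2 = 0: r = r^2 mod 43 = 23^2 = 13
  bit 3 = 0: r = r^2 mod 43 = 13^2 = 40
  bit 4 = 1: r = r^2 * 25 mod 43 = 40^2 * 25 = 9*25 = 10
  -> s = B^a = 10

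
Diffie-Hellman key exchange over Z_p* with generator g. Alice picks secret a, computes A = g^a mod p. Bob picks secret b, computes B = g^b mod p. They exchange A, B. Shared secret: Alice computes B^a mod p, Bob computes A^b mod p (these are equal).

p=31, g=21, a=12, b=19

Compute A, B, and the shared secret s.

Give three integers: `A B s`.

A = 21^12 mod 31  (bits of 12 = 1100)
  bit 0 = 1: r = r^2 * 21 mod 31 = 1^2 * 21 = 1*21 = 21
  bit 1 = 1: r = r^2 * 21 mod 31 = 21^2 * 21 = 7*21 = 23
  bit 2 = 0: r = r^2 mod 31 = 23^2 = 2
  bit 3 = 0: r = r^2 mod 31 = 2^2 = 4
  -> A = 4
B = 21^19 mod 31  (bits of 19 = 10011)
  bit 0 = 1: r = r^2 * 21 mod 31 = 1^2 * 21 = 1*21 = 21
  bit 1 = 0: r = r^2 mod 31 = 21^2 = 7
  bit 2 = 0: r = r^2 mod 31 = 7^2 = 18
  bit 3 = 1: r = r^2 * 21 mod 31 = 18^2 * 21 = 14*21 = 15
  bit 4 = 1: r = r^2 * 21 mod 31 = 15^2 * 21 = 8*21 = 13
  -> B = 13
s = B^a = 13^12 mod 31  (bits of 12 = 1100)
  bit 0 = 1: r = r^2 * 13 mod 31 = 1^2 * 13 = 1*13 = 13
  bit 1 = 1: r = r^2 * 13 mod 31 = 13^2 * 13 = 14*13 = 27
  bit 2 = 0: r = r^2 mod 31 = 27^2 = 16
  bit 3 = 0: r = r^2 mod 31 = 16^2 = 8
  -> s = B^a = 8

Answer: 4 13 8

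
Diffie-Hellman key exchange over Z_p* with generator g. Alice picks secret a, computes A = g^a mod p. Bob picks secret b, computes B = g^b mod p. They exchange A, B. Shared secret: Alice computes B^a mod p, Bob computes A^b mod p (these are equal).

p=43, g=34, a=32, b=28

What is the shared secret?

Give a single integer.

A = 34^32 mod 43  (bits of 32 = 100000)
  bit 0 = 1: r = r^2 * 34 mod 43 = 1^2 * 34 = 1*34 = 34
  bit 1 = 0: r = r^2 mod 43 = 34^2 = 38
  bit 2 = 0: r = r^2 mod 43 = 38^2 = 25
  bit 3 = 0: r = r^2 mod 43 = 25^2 = 23
  bit 4 = 0: r = r^2 mod 43 = 23^2 = 13
  bit 5 = 0: r = r^2 mod 43 = 13^2 = 40
  -> A = 40
B = 34^28 mod 43  (bits of 28 = 11100)
  bit 0 = 1: r = r^2 * 34 mod 43 = 1^2 * 34 = 1*34 = 34
  bit 1 = 1: r = r^2 * 34 mod 43 = 34^2 * 34 = 38*34 = 2
  bit 2 = 1: r = r^2 * 34 mod 43 = 2^2 * 34 = 4*34 = 7
  bit 3 = 0: r = r^2 mod 43 = 7^2 = 6
  bit 4 = 0: r = r^2 mod 43 = 6^2 = 36
  -> B = 36
s = B^a = 36^32 mod 43  (bits of 32 = 100000)
  bit 0 = 1: r = r^2 * 36 mod 43 = 1^2 * 36 = 1*36 = 36
  bit 1 = 0: r = r^2 mod 43 = 36^2 = 6
  bit 2 = 0: r = r^2 mod 43 = 6^2 = 36
  bit 3 = 0: r = r^2 mod 43 = 36^2 = 6
  bit 4 = 0: r = r^2 mod 43 = 6^2 = 36
  bit 5 = 0: r = r^2 mod 43 = 36^2 = 6
  -> s = B^a = 6

Answer: 6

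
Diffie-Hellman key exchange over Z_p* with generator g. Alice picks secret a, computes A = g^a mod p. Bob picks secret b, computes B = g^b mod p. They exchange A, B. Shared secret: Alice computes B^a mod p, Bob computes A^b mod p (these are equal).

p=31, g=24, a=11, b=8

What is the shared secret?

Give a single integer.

Answer: 19

Derivation:
A = 24^11 mod 31  (bits of 11 = 1011)
  bit 0 = 1: r = r^2 * 24 mod 31 = 1^2 * 24 = 1*24 = 24
  bit 1 = 0: r = r^2 mod 31 = 24^2 = 18
  bit 2 = 1: r = r^2 * 24 mod 31 = 18^2 * 24 = 14*24 = 26
  bit 3 = 1: r = r^2 * 24 mod 31 = 26^2 * 24 = 25*24 = 11
  -> A = 11
B = 24^8 mod 31  (bits of 8 = 1000)
  bit 0 = 1: r = r^2 * 24 mod 31 = 1^2 * 24 = 1*24 = 24
  bit 1 = 0: r = r^2 mod 31 = 24^2 = 18
  bit 2 = 0: r = r^2 mod 31 = 18^2 = 14
  bit 3 = 0: r = r^2 mod 31 = 14^2 = 10
  -> B = 10
s = B^a = 10^11 mod 31  (bits of 11 = 1011)
  bit 0 = 1: r = r^2 * 10 mod 31 = 1^2 * 10 = 1*10 = 10
  bit 1 = 0: r = r^2 mod 31 = 10^2 = 7
  bit 2 = 1: r = r^2 * 10 mod 31 = 7^2 * 10 = 18*10 = 25
  bit 3 = 1: r = r^2 * 10 mod 31 = 25^2 * 10 = 5*10 = 19
  -> s = B^a = 19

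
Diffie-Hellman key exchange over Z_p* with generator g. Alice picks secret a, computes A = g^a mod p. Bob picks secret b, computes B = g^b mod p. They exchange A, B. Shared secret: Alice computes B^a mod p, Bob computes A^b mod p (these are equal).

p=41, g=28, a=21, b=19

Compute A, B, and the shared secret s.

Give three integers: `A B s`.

Answer: 13 19 22

Derivation:
A = 28^21 mod 41  (bits of 21 = 10101)
  bit 0 = 1: r = r^2 * 28 mod 41 = 1^2 * 28 = 1*28 = 28
  bit 1 = 0: r = r^2 mod 41 = 28^2 = 5
  bit 2 = 1: r = r^2 * 28 mod 41 = 5^2 * 28 = 25*28 = 3
  bit 3 = 0: r = r^2 mod 41 = 3^2 = 9
  bit 4 = 1: r = r^2 * 28 mod 41 = 9^2 * 28 = 40*28 = 13
  -> A = 13
B = 28^19 mod 41  (bits of 19 = 10011)
  bit 0 = 1: r = r^2 * 28 mod 41 = 1^2 * 28 = 1*28 = 28
  bit 1 = 0: r = r^2 mod 41 = 28^2 = 5
  bit 2 = 0: r = r^2 mod 41 = 5^2 = 25
  bit 3 = 1: r = r^2 * 28 mod 41 = 25^2 * 28 = 10*28 = 34
  bit 4 = 1: r = r^2 * 28 mod 41 = 34^2 * 28 = 8*28 = 19
  -> B = 19
s = B^a = 19^21 mod 41  (bits of 21 = 10101)
  bit 0 = 1: r = r^2 * 19 mod 41 = 1^2 * 19 = 1*19 = 19
  bit 1 = 0: r = r^2 mod 41 = 19^2 = 33
  bit 2 = 1: r = r^2 * 19 mod 41 = 33^2 * 19 = 23*19 = 27
  bit 3 = 0: r = r^2 mod 41 = 27^2 = 32
  bit 4 = 1: r = r^2 * 19 mod 41 = 32^2 * 19 = 40*19 = 22
  -> s = B^a = 22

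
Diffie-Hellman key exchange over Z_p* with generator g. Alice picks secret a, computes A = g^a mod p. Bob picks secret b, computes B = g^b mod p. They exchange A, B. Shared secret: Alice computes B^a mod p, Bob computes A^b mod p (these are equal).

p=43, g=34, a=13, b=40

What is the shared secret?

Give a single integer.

Answer: 13

Derivation:
A = 34^13 mod 43  (bits of 13 = 1101)
  bit 0 = 1: r = r^2 * 34 mod 43 = 1^2 * 34 = 1*34 = 34
  bit 1 = 1: r = r^2 * 34 mod 43 = 34^2 * 34 = 38*34 = 2
  bit 2 = 0: r = r^2 mod 43 = 2^2 = 4
  bit 3 = 1: r = r^2 * 34 mod 43 = 4^2 * 34 = 16*34 = 28
  -> A = 28
B = 34^40 mod 43  (bits of 40 = 101000)
  bit 0 = 1: r = r^2 * 34 mod 43 = 1^2 * 34 = 1*34 = 34
  bit 1 = 0: r = r^2 mod 43 = 34^2 = 38
  bit 2 = 1: r = r^2 * 34 mod 43 = 38^2 * 34 = 25*34 = 33
  bit 3 = 0: r = r^2 mod 43 = 33^2 = 14
  bit 4 = 0: r = r^2 mod 43 = 14^2 = 24
  bit 5 = 0: r = r^2 mod 43 = 24^2 = 17
  -> B = 17
s = B^a = 17^13 mod 43  (bits of 13 = 1101)
  bit 0 = 1: r = r^2 * 17 mod 43 = 1^2 * 17 = 1*17 = 17
  bit 1 = 1: r = r^2 * 17 mod 43 = 17^2 * 17 = 31*17 = 11
  bit 2 = 0: r = r^2 mod 43 = 11^2 = 35
  bit 3 = 1: r = r^2 * 17 mod 43 = 35^2 * 17 = 21*17 = 13
  -> s = B^a = 13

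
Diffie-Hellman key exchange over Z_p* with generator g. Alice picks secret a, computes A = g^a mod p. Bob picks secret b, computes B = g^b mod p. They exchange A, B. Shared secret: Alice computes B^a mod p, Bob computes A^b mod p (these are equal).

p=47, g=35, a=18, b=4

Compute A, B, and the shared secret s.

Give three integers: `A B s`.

Answer: 37 9 36

Derivation:
A = 35^18 mod 47  (bits of 18 = 10010)
  bit 0 = 1: r = r^2 * 35 mod 47 = 1^2 * 35 = 1*35 = 35
  bit 1 = 0: r = r^2 mod 47 = 35^2 = 3
  bit 2 = 0: r = r^2 mod 47 = 3^2 = 9
  bit 3 = 1: r = r^2 * 35 mod 47 = 9^2 * 35 = 34*35 = 15
  bit 4 = 0: r = r^2 mod 47 = 15^2 = 37
  -> A = 37
B = 35^4 mod 47  (bits of 4 = 100)
  bit 0 = 1: r = r^2 * 35 mod 47 = 1^2 * 35 = 1*35 = 35
  bit 1 = 0: r = r^2 mod 47 = 35^2 = 3
  bit 2 = 0: r = r^2 mod 47 = 3^2 = 9
  -> B = 9
s = B^a = 9^18 mod 47  (bits of 18 = 10010)
  bit 0 = 1: r = r^2 * 9 mod 47 = 1^2 * 9 = 1*9 = 9
  bit 1 = 0: r = r^2 mod 47 = 9^2 = 34
  bit 2 = 0: r = r^2 mod 47 = 34^2 = 28
  bit 3 = 1: r = r^2 * 9 mod 47 = 28^2 * 9 = 32*9 = 6
  bit 4 = 0: r = r^2 mod 47 = 6^2 = 36
  -> s = B^a = 36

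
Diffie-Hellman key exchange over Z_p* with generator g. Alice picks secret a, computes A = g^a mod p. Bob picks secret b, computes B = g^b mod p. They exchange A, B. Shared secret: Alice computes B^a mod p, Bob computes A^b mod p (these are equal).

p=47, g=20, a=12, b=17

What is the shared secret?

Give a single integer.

A = 20^12 mod 47  (bits of 12 = 1100)
  bit 0 = 1: r = r^2 * 20 mod 47 = 1^2 * 20 = 1*20 = 20
  bit 1 = 1: r = r^2 * 20 mod 47 = 20^2 * 20 = 24*20 = 10
  bit 2 = 0: r = r^2 mod 47 = 10^2 = 6
  bit 3 = 0: r = r^2 mod 47 = 6^2 = 36
  -> A = 36
B = 20^17 mod 47  (bits of 17 = 10001)
  bit 0 = 1: r = r^2 * 20 mod 47 = 1^2 * 20 = 1*20 = 20
  bit 1 = 0: r = r^2 mod 47 = 20^2 = 24
  bit 2 = 0: r = r^2 mod 47 = 24^2 = 12
  bit 3 = 0: r = r^2 mod 47 = 12^2 = 3
  bit 4 = 1: r = r^2 * 20 mod 47 = 3^2 * 20 = 9*20 = 39
  -> B = 39
s = B^a = 39^12 mod 47  (bits of 12 = 1100)
  bit 0 = 1: r = r^2 * 39 mod 47 = 1^2 * 39 = 1*39 = 39
  bit 1 = 1: r = r^2 * 39 mod 47 = 39^2 * 39 = 17*39 = 5
  bit 2 = 0: r = r^2 mod 47 = 5^2 = 25
  bit 3 = 0: r = r^2 mod 47 = 25^2 = 14
  -> s = B^a = 14

Answer: 14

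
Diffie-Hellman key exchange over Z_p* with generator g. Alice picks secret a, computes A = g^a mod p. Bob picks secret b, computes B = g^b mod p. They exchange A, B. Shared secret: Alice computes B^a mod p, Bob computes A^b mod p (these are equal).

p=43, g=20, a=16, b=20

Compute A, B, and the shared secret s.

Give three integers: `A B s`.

A = 20^16 mod 43  (bits of 16 = 10000)
  bit 0 = 1: r = r^2 * 20 mod 43 = 1^2 * 20 = 1*20 = 20
  bit 1 = 0: r = r^2 mod 43 = 20^2 = 13
  bit 2 = 0: r = r^2 mod 43 = 13^2 = 40
  bit 3 = 0: r = r^2 mod 43 = 40^2 = 9
  bit 4 = 0: r = r^2 mod 43 = 9^2 = 38
  -> A = 38
B = 20^20 mod 43  (bits of 20 = 10100)
  bit 0 = 1: r = r^2 * 20 mod 43 = 1^2 * 20 = 1*20 = 20
  bit 1 = 0: r = r^2 mod 43 = 20^2 = 13
  bit 2 = 1: r = r^2 * 20 mod 43 = 13^2 * 20 = 40*20 = 26
  bit 3 = 0: r = r^2 mod 43 = 26^2 = 31
  bit 4 = 0: r = r^2 mod 43 = 31^2 = 15
  -> B = 15
s = B^a = 15^16 mod 43  (bits of 16 = 10000)
  bit 0 = 1: r = r^2 * 15 mod 43 = 1^2 * 15 = 1*15 = 15
  bit 1 = 0: r = r^2 mod 43 = 15^2 = 10
  bit 2 = 0: r = r^2 mod 43 = 10^2 = 14
  bit 3 = 0: r = r^2 mod 43 = 14^2 = 24
  bit 4 = 0: r = r^2 mod 43 = 24^2 = 17
  -> s = B^a = 17

Answer: 38 15 17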